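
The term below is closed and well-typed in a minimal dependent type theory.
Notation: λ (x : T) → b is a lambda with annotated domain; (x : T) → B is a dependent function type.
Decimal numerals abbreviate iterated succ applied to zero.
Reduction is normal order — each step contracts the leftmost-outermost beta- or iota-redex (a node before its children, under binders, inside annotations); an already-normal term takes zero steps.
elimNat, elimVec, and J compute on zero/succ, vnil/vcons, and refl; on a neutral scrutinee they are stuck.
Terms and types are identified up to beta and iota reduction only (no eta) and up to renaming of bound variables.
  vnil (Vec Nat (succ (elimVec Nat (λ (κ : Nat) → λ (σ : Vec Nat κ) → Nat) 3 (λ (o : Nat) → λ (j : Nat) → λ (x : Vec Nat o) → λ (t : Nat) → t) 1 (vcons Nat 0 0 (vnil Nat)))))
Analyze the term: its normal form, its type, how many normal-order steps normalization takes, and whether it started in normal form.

normal form:
  vnil (Vec Nat 4)
type:
  Vec (Vec Nat 4) 0
reduction steps (normal order): 6
term was already normal: no
first redex: an elimVec iota-redex


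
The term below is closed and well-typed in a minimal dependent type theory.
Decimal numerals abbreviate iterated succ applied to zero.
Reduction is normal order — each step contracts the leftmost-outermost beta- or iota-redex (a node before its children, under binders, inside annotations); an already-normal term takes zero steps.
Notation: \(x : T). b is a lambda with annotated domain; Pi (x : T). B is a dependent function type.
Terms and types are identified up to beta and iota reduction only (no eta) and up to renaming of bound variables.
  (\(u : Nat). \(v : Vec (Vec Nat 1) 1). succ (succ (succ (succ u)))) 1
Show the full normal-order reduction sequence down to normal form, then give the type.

reduction (normal order):
  (\(u : Nat). \(v : Vec (Vec Nat 1) 1). succ (succ (succ (succ u)))) 1
  ~> \(u : Vec (Vec Nat 1) 1). 5
inferred type:
  Pi (u : Vec (Vec Nat 1) 1). Nat


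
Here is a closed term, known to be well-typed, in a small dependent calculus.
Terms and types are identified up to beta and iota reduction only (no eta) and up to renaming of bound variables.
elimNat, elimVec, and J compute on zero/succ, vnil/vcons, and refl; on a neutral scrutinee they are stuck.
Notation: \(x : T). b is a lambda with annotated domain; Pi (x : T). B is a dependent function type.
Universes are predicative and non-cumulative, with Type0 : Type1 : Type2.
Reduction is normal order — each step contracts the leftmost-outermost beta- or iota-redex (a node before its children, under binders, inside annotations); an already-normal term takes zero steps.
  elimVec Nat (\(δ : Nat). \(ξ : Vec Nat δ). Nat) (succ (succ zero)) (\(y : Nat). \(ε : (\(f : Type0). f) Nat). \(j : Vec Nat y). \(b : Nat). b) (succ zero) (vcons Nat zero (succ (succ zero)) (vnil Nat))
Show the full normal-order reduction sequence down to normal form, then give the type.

normal-order reduction:
  elimVec Nat (\(δ : Nat). \(ξ : Vec Nat δ). Nat) (succ (succ zero)) (\(y : Nat). \(ε : (\(f : Type0). f) Nat). \(j : Vec Nat y). \(b : Nat). b) (succ zero) (vcons Nat zero (succ (succ zero)) (vnil Nat))
  ~> (\(δ : Nat). \(ξ : (\(y : Type0). y) Nat). \(ε : Vec Nat δ). \(f : Nat). f) zero (succ (succ zero)) (vnil Nat) (elimVec Nat (\(j : Nat). \(b : Vec Nat j). Nat) (succ (succ zero)) (\(s : Nat). \(c : (\(ψ : Type0). ψ) Nat). \(τ : Vec Nat s). \(u : Nat). u) zero (vnil Nat))
  ~> (\(δ : (\(ξ : Type0). ξ) Nat). \(y : Vec Nat zero). \(ε : Nat). ε) (succ (succ zero)) (vnil Nat) (elimVec Nat (\(f : Nat). \(j : Vec Nat f). Nat) (succ (succ zero)) (\(b : Nat). \(s : (\(c : Type0). c) Nat). \(ψ : Vec Nat b). \(τ : Nat). τ) zero (vnil Nat))
  ~> (\(δ : Vec Nat zero). \(ξ : Nat). ξ) (vnil Nat) (elimVec Nat (\(y : Nat). \(ε : Vec Nat y). Nat) (succ (succ zero)) (\(f : Nat). \(j : (\(b : Type0). b) Nat). \(s : Vec Nat f). \(c : Nat). c) zero (vnil Nat))
  ~> (\(δ : Nat). δ) (elimVec Nat (\(ξ : Nat). \(y : Vec Nat ξ). Nat) (succ (succ zero)) (\(ε : Nat). \(f : (\(j : Type0). j) Nat). \(b : Vec Nat ε). \(s : Nat). s) zero (vnil Nat))
  ~> elimVec Nat (\(δ : Nat). \(ξ : Vec Nat δ). Nat) (succ (succ zero)) (\(y : Nat). \(ε : (\(f : Type0). f) Nat). \(j : Vec Nat y). \(b : Nat). b) zero (vnil Nat)
  ~> succ (succ zero)
inferred type:
  Nat


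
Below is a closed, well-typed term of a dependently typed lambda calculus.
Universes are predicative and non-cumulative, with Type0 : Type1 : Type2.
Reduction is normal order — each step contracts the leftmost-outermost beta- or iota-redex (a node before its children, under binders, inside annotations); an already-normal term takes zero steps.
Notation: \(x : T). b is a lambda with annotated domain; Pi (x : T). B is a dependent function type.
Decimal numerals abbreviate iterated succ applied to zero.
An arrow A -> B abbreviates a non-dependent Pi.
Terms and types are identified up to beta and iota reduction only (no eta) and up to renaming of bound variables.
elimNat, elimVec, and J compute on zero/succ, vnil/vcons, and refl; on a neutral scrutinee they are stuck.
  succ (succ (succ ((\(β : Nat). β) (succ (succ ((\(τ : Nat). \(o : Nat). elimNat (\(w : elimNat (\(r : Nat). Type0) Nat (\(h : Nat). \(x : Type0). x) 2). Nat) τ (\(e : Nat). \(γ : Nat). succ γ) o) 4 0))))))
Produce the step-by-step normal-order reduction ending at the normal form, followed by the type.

normal-order reduction sequence:
  succ (succ (succ ((\(β : Nat). β) (succ (succ ((\(τ : Nat). \(o : Nat). elimNat (\(w : elimNat (\(r : Nat). Type0) Nat (\(h : Nat). \(x : Type0). x) 2). Nat) τ (\(e : Nat). \(γ : Nat). succ γ) o) 4 0))))))
  ~> succ (succ (succ (succ (succ ((\(β : Nat). \(τ : Nat). elimNat (\(o : elimNat (\(w : Nat). Type0) Nat (\(r : Nat). \(h : Type0). h) 2). Nat) β (\(x : Nat). \(e : Nat). succ e) τ) 4 0)))))
  ~> succ (succ (succ (succ (succ ((\(β : Nat). elimNat (\(τ : elimNat (\(o : Nat). Type0) Nat (\(w : Nat). \(r : Type0). r) 2). Nat) 4 (\(h : Nat). \(x : Nat). succ x) β) 0)))))
  ~> succ (succ (succ (succ (succ (elimNat (\(β : elimNat (\(τ : Nat). Type0) Nat (\(o : Nat). \(w : Type0). w) 2). Nat) 4 (\(r : Nat). \(h : Nat). succ h) 0)))))
  ~> 9
inferred type:
  Nat


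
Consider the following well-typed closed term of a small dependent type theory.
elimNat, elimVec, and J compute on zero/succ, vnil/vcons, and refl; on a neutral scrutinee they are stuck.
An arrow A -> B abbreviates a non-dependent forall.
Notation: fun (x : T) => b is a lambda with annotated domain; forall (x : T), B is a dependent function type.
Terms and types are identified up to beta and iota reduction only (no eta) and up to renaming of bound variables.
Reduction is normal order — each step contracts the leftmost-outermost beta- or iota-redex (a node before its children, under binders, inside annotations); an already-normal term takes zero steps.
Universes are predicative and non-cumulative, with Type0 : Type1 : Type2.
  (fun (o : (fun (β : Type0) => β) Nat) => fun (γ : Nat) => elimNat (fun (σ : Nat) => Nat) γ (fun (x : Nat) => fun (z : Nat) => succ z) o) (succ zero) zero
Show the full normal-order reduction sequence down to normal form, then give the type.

reduction (normal order):
  (fun (o : (fun (β : Type0) => β) Nat) => fun (γ : Nat) => elimNat (fun (σ : Nat) => Nat) γ (fun (x : Nat) => fun (z : Nat) => succ z) o) (succ zero) zero
  ~> (fun (o : Nat) => elimNat (fun (β : Nat) => Nat) o (fun (γ : Nat) => fun (σ : Nat) => succ σ) (succ zero)) zero
  ~> elimNat (fun (o : Nat) => Nat) zero (fun (β : Nat) => fun (γ : Nat) => succ γ) (succ zero)
  ~> (fun (o : Nat) => fun (β : Nat) => succ β) zero (elimNat (fun (γ : Nat) => Nat) zero (fun (σ : Nat) => fun (x : Nat) => succ x) zero)
  ~> (fun (o : Nat) => succ o) (elimNat (fun (β : Nat) => Nat) zero (fun (γ : Nat) => fun (σ : Nat) => succ σ) zero)
  ~> succ (elimNat (fun (o : Nat) => Nat) zero (fun (β : Nat) => fun (γ : Nat) => succ γ) zero)
  ~> succ zero
the term's type:
  Nat


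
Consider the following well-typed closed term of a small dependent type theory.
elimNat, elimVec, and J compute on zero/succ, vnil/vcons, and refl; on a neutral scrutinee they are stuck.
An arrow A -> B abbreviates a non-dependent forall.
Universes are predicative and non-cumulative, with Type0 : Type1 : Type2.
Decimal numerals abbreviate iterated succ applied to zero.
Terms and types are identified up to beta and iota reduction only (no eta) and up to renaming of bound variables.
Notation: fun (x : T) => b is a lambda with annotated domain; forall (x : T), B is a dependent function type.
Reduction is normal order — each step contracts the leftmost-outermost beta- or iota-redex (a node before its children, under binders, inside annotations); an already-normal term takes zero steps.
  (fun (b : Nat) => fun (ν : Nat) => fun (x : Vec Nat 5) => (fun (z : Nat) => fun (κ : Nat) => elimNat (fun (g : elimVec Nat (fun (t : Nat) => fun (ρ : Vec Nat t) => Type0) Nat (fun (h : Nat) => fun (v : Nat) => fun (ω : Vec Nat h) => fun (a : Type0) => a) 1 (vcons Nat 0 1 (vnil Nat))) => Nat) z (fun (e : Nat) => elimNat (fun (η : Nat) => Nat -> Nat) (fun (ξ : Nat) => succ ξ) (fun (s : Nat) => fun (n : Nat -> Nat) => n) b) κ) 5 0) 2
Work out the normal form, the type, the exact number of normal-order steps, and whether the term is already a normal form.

normal form:
  fun (b : Nat) => fun (ν : Vec Nat 5) => 5
type:
  Nat -> Vec Nat 5 -> Nat
normal-order step count: 4
started in normal form: no
first contracted redex: a beta-redex


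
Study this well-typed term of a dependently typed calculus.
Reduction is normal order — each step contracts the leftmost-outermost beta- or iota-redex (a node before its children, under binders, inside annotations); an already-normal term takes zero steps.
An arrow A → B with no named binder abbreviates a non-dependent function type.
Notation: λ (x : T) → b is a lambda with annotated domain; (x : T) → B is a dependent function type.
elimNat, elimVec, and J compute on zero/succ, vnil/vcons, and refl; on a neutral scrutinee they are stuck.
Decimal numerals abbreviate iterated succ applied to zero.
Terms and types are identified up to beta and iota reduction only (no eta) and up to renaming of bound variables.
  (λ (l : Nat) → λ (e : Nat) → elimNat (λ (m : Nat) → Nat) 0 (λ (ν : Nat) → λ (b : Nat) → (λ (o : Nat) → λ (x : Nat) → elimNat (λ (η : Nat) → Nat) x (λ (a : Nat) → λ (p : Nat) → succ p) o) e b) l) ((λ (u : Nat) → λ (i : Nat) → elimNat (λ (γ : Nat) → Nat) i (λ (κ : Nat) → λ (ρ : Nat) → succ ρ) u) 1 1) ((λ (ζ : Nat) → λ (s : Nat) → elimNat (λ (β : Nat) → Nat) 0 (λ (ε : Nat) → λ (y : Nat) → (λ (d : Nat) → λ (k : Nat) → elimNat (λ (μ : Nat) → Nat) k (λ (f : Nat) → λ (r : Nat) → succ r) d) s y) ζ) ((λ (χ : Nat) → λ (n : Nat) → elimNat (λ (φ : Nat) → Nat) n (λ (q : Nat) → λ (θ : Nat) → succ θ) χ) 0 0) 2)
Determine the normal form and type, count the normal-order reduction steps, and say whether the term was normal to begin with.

reduced normal form:
  0
inferred type:
  Nat
reduction steps (normal order): 33
started in normal form: no
first contracted redex: a beta-redex


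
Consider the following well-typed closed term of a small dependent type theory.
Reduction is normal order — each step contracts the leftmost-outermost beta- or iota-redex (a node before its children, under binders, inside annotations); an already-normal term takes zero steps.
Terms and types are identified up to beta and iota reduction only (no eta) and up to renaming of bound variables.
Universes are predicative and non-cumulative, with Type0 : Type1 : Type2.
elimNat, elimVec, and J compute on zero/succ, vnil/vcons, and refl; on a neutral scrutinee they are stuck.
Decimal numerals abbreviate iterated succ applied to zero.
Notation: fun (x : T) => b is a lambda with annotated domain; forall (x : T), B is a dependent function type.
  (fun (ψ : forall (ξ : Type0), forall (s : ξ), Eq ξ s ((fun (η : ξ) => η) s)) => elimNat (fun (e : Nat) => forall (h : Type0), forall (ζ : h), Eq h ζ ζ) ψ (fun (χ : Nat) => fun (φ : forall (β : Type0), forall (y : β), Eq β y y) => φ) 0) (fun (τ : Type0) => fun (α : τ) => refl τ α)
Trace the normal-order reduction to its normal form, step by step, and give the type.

normal-order reduction sequence:
  (fun (ψ : forall (ξ : Type0), forall (s : ξ), Eq ξ s ((fun (η : ξ) => η) s)) => elimNat (fun (e : Nat) => forall (h : Type0), forall (ζ : h), Eq h ζ ζ) ψ (fun (χ : Nat) => fun (φ : forall (β : Type0), forall (y : β), Eq β y y) => φ) 0) (fun (τ : Type0) => fun (α : τ) => refl τ α)
  ~> elimNat (fun (ψ : Nat) => forall (ξ : Type0), forall (s : ξ), Eq ξ s s) (fun (η : Type0) => fun (e : η) => refl η e) (fun (h : Nat) => fun (ζ : forall (χ : Type0), forall (φ : χ), Eq χ φ φ) => ζ) 0
  ~> fun (ψ : Type0) => fun (ξ : ψ) => refl ψ ξ
the term's type:
  forall (ψ : Type0), forall (ξ : ψ), Eq ψ ξ ξ


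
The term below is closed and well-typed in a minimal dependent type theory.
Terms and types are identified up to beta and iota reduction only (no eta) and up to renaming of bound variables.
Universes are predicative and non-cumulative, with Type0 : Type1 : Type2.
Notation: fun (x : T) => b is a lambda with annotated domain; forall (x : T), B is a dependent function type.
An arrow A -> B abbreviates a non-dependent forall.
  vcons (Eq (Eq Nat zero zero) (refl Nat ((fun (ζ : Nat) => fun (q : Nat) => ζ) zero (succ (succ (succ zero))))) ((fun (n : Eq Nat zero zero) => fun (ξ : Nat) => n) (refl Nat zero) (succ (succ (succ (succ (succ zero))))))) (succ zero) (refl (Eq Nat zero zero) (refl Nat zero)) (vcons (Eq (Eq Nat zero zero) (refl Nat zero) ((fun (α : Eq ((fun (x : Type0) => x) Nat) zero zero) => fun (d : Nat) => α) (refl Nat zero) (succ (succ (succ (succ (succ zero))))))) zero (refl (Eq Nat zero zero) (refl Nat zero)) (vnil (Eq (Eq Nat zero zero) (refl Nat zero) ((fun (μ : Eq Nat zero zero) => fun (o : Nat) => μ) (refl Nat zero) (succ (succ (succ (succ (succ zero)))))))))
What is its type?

the term's type:
  Vec (Eq (Eq Nat zero zero) (refl Nat zero) (refl Nat zero)) (succ (succ zero))


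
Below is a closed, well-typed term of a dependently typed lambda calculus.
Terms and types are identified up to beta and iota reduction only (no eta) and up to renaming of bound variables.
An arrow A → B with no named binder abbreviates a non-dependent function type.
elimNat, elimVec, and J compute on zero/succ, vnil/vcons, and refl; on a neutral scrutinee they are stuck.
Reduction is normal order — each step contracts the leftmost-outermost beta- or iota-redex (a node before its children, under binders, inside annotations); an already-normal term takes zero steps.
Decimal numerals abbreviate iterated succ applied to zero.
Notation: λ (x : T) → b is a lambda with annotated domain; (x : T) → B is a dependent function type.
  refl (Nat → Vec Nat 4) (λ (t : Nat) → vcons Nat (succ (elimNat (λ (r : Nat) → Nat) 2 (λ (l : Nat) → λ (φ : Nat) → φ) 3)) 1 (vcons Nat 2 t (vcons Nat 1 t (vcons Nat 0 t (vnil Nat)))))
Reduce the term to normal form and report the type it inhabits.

normal form:
  refl (Nat → Vec Nat 4) (λ (t : Nat) → vcons Nat 3 1 (vcons Nat 2 t (vcons Nat 1 t (vcons Nat 0 t (vnil Nat)))))
type:
  Eq (Nat → Vec Nat 4) (λ (t : Nat) → vcons Nat 3 1 (vcons Nat 2 t (vcons Nat 1 t (vcons Nat 0 t (vnil Nat))))) (λ (r : Nat) → vcons Nat 3 1 (vcons Nat 2 r (vcons Nat 1 r (vcons Nat 0 r (vnil Nat)))))
observation: the leftmost-outermost redex is an elimNat iota-redex, and normalization takes 10 steps.


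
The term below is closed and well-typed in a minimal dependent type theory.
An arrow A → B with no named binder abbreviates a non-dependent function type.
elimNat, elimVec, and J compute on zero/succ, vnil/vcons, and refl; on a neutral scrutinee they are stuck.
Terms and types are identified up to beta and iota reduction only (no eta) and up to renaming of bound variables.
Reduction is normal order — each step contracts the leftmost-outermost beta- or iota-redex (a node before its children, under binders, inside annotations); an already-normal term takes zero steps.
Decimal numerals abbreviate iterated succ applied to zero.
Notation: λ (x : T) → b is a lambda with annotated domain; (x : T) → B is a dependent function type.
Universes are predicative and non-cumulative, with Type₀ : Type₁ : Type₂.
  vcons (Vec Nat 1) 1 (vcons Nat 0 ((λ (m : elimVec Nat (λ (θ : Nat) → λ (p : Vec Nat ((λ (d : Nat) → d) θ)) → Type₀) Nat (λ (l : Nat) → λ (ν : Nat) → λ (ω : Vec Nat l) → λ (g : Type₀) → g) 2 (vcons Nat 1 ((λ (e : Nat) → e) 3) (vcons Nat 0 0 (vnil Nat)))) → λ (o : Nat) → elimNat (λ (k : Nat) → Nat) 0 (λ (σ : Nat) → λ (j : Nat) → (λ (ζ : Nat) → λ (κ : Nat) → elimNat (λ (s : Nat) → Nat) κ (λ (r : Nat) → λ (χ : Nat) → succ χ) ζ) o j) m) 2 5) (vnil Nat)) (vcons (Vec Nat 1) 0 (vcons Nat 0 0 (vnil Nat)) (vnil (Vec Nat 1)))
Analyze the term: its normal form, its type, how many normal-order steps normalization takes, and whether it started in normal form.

reduced normal form:
  vcons (Vec Nat 1) 1 (vcons Nat 0 10 (vnil Nat)) (vcons (Vec Nat 1) 0 (vcons Nat 0 0 (vnil Nat)) (vnil (Vec Nat 1)))
inferred type:
  Vec (Vec Nat 1) 2
steps to reach normal form (normal order): 45
started in normal form: no
first contracted redex: a beta-redex


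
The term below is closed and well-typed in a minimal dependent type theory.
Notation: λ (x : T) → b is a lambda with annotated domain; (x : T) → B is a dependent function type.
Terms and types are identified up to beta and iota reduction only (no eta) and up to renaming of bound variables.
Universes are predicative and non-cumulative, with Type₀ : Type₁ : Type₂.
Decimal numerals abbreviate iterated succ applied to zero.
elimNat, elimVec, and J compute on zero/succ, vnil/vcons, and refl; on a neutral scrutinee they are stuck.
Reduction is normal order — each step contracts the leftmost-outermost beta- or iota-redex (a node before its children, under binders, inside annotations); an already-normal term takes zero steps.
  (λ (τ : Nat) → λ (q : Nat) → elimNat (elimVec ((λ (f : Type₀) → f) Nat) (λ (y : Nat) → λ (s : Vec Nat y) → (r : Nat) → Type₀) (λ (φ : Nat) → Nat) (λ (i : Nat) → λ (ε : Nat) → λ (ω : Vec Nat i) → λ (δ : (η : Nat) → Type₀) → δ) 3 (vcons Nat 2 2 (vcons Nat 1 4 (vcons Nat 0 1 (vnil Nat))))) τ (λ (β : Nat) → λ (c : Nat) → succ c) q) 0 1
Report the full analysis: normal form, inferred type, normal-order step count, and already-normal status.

normal form:
  1
inferred type:
  Nat
steps to reach normal form (normal order): 6
started in normal form: no
first redex: a beta-redex


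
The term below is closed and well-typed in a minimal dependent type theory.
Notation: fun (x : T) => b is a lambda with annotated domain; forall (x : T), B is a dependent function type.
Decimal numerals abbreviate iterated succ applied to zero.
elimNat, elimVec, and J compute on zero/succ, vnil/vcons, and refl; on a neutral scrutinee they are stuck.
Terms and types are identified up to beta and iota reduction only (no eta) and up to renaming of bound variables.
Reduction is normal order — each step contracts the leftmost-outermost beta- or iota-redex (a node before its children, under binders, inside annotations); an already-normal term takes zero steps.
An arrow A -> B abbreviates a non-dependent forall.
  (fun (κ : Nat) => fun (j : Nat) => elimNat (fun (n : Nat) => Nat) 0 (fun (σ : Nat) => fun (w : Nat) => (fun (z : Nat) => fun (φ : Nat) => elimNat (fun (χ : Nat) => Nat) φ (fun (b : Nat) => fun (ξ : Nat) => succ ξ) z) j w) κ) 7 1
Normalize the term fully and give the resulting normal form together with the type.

normal form:
  7
inferred type:
  Nat
observation: the first redex contracted is a beta-redex; the normal form is reached in 66 normal-order steps.


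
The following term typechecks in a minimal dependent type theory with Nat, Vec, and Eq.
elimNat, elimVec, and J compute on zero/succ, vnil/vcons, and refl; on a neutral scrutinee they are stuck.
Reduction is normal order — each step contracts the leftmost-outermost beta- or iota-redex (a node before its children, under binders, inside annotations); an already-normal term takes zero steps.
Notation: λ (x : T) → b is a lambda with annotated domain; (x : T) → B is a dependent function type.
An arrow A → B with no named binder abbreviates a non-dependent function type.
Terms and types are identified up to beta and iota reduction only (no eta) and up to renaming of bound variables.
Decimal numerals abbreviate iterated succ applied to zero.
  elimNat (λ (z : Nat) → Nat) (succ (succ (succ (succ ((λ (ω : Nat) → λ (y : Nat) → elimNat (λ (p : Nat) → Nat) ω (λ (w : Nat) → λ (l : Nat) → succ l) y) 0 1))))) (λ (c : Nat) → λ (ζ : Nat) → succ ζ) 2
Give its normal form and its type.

normal form:
  7
inferred type:
  Nat
observation: 13 normal-order steps normalize the term, beginning with an elimNat iota-redex.


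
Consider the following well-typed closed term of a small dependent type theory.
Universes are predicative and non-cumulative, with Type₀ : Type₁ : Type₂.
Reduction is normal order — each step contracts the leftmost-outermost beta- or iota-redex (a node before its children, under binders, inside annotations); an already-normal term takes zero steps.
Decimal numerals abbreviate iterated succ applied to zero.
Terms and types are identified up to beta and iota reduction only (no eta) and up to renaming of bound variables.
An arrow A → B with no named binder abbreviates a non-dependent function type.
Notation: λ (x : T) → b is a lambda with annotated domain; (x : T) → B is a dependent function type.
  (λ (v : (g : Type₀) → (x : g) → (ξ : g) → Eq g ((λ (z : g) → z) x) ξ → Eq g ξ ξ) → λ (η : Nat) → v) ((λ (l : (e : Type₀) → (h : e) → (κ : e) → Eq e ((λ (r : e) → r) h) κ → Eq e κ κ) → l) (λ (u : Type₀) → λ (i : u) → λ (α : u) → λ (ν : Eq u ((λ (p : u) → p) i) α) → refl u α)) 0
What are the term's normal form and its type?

resulting normal form:
  λ (v : Type₀) → λ (g : v) → λ (x : v) → λ (ξ : Eq v g x) → refl v x
the term's type:
  (v : Type₀) → (g : v) → (x : v) → Eq v g x → Eq v x x


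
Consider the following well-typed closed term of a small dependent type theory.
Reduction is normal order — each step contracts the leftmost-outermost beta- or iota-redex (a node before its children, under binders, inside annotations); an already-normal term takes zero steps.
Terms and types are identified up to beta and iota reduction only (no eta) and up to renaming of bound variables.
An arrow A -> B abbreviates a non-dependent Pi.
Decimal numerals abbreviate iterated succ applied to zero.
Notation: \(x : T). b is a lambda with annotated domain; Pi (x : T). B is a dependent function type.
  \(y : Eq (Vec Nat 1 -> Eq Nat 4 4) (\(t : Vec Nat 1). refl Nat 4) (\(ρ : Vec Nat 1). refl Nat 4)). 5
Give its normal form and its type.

normal form:
  \(y : Eq (Vec Nat 1 -> Eq Nat 4 4) (\(t : Vec Nat 1). refl Nat 4) (\(ρ : Vec Nat 1). refl Nat 4)). 5
the term's type:
  Eq (Vec Nat 1 -> Eq Nat 4 4) (\(y : Vec Nat 1). refl Nat 4) (\(t : Vec Nat 1). refl Nat 4) -> Nat
observation: the term is already in normal form.


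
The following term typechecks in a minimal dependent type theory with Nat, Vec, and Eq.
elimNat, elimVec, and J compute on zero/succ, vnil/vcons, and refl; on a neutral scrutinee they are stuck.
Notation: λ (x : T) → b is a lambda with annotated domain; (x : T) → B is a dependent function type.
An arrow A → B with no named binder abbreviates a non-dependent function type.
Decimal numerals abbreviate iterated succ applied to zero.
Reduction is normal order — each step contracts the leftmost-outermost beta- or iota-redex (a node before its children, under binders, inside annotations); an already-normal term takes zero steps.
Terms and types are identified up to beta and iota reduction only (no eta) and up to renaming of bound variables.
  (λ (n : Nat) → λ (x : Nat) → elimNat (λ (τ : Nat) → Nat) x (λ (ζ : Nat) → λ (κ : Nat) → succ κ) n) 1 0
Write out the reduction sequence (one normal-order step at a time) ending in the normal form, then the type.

normal-order reduction:
  (λ (n : Nat) → λ (x : Nat) → elimNat (λ (τ : Nat) → Nat) x (λ (ζ : Nat) → λ (κ : Nat) → succ κ) n) 1 0
  ~> (λ (n : Nat) → elimNat (λ (x : Nat) → Nat) n (λ (τ : Nat) → λ (ζ : Nat) → succ ζ) 1) 0
  ~> elimNat (λ (n : Nat) → Nat) 0 (λ (x : Nat) → λ (τ : Nat) → succ τ) 1
  ~> (λ (n : Nat) → λ (x : Nat) → succ x) 0 (elimNat (λ (τ : Nat) → Nat) 0 (λ (ζ : Nat) → λ (κ : Nat) → succ κ) 0)
  ~> (λ (n : Nat) → succ n) (elimNat (λ (x : Nat) → Nat) 0 (λ (τ : Nat) → λ (ζ : Nat) → succ ζ) 0)
  ~> succ (elimNat (λ (n : Nat) → Nat) 0 (λ (x : Nat) → λ (τ : Nat) → succ τ) 0)
  ~> 1
inferred type:
  Nat


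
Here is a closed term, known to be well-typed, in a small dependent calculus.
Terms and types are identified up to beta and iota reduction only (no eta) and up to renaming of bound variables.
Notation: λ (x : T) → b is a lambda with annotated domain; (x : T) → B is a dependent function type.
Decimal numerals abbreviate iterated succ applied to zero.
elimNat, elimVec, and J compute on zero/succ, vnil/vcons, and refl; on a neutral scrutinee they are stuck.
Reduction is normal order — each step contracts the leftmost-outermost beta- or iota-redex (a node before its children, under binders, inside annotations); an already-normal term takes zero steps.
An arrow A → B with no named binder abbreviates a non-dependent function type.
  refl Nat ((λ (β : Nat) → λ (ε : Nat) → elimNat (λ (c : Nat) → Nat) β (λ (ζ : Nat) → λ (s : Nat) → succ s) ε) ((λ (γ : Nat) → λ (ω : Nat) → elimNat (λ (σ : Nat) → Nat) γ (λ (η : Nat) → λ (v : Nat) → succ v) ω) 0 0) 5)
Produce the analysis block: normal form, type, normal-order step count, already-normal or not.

resulting normal form:
  refl Nat 5
inferred type:
  Eq Nat 5 5
reduction steps (normal order): 21
term was already normal: no
first redex: a beta-redex


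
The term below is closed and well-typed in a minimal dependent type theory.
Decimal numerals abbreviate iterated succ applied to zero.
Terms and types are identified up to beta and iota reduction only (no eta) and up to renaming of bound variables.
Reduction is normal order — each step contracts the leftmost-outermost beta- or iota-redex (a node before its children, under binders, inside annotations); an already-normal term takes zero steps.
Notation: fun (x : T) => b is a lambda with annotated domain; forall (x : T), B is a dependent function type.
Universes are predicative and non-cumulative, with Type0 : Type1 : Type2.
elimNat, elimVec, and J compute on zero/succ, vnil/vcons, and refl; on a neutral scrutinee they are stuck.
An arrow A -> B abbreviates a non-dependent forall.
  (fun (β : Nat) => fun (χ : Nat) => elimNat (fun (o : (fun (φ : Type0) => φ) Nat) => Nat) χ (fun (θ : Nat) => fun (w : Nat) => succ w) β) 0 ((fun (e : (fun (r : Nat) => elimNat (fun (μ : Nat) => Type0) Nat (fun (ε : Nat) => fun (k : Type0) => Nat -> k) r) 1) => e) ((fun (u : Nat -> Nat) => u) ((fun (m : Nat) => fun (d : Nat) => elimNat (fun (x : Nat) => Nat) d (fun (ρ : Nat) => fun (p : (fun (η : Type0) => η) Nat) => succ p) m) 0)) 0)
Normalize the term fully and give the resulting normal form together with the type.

normal form:
  0
inferred type:
  Nat
observation: normalization takes exactly 8 steps under the normal-order strategy.


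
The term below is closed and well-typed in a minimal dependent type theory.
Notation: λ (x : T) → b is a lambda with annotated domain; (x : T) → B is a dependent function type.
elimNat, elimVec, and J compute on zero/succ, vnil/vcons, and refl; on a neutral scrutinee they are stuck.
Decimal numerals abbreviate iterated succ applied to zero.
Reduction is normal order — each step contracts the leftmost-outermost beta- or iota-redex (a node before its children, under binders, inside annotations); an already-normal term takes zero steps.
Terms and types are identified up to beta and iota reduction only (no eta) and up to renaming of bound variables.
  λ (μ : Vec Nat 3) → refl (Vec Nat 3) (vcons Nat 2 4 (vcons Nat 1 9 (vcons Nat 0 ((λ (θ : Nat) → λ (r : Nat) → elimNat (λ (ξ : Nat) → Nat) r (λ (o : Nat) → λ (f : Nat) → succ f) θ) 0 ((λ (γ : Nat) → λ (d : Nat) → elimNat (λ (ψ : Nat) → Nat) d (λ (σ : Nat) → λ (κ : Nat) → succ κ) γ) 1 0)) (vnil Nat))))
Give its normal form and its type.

resulting normal form:
  λ (μ : Vec Nat 3) → refl (Vec Nat 3) (vcons Nat 2 4 (vcons Nat 1 9 (vcons Nat 0 1 (vnil Nat))))
inferred type:
  (μ : Vec Nat 3) → Eq (Vec Nat 3) (vcons Nat 2 4 (vcons Nat 1 9 (vcons Nat 0 1 (vnil Nat)))) (vcons Nat 2 4 (vcons Nat 1 9 (vcons Nat 0 1 (vnil Nat))))
observation: normalization takes exactly 9 steps under the normal-order strategy.


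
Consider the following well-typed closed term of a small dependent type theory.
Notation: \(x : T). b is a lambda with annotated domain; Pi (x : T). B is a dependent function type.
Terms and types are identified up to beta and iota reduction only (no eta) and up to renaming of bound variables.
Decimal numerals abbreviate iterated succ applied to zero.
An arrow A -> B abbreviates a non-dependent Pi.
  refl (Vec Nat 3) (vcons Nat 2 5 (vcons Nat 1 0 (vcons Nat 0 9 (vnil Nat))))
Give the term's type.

the term's type:
  Eq (Vec Nat 3) (vcons Nat 2 5 (vcons Nat 1 0 (vcons Nat 0 9 (vnil Nat)))) (vcons Nat 2 5 (vcons Nat 1 0 (vcons Nat 0 9 (vnil Nat))))


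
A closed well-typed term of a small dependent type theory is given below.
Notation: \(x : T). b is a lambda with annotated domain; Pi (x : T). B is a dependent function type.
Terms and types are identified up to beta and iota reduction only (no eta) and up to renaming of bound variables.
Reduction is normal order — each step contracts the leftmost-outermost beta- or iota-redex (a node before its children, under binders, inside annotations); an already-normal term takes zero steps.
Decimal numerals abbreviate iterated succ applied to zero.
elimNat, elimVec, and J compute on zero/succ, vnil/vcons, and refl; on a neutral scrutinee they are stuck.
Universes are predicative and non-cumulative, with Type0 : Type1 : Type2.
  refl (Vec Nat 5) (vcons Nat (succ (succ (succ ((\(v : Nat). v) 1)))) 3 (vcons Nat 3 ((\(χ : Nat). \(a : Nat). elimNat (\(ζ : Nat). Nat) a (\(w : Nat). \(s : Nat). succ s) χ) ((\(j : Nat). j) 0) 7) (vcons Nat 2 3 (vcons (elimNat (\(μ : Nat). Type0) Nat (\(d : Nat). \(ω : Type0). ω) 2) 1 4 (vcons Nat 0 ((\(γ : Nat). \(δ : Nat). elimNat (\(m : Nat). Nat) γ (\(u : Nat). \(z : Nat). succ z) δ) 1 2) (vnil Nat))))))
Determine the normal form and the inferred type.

normal form:
  refl (Vec Nat 5) (vcons Nat 4 3 (vcons Nat 3 7 (vcons Nat 2 3 (vcons Nat 1 4 (vcons Nat 0 3 (vnil Nat))))))
type:
  Eq (Vec Nat 5) (vcons Nat 4 3 (vcons Nat 3 7 (vcons Nat 2 3 (vcons Nat 1 4 (vcons Nat 0 3 (vnil Nat)))))) (vcons Nat 4 3 (vcons Nat 3 7 (vcons Nat 2 3 (vcons Nat 1 4 (vcons Nat 0 3 (vnil Nat))))))


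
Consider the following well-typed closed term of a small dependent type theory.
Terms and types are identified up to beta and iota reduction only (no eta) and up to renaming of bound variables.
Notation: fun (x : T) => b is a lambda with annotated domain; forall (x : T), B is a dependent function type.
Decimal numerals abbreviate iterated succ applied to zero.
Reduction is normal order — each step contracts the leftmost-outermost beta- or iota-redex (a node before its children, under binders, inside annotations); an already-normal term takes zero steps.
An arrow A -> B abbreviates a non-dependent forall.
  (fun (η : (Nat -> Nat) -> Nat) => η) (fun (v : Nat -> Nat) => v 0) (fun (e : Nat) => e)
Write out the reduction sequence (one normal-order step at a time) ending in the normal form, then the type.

normal-order reduction:
  (fun (η : (Nat -> Nat) -> Nat) => η) (fun (v : Nat -> Nat) => v 0) (fun (e : Nat) => e)
  ~> (fun (η : Nat -> Nat) => η 0) (fun (v : Nat) => v)
  ~> (fun (η : Nat) => η) 0
  ~> 0
inferred type:
  Nat


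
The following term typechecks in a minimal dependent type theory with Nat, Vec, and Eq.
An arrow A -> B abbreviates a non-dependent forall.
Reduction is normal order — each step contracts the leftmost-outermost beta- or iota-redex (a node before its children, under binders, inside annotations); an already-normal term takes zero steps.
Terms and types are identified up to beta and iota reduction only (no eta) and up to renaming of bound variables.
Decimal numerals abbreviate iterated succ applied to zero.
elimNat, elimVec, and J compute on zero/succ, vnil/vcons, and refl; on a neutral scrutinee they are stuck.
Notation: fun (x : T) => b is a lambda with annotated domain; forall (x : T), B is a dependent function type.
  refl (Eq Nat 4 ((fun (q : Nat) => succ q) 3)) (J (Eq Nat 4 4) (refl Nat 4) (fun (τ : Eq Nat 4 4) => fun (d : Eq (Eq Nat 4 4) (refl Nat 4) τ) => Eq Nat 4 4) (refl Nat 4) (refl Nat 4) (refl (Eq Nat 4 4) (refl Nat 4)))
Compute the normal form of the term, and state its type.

resulting normal form:
  refl (Eq Nat 4 4) (refl Nat 4)
the term's type:
  Eq (Eq Nat 4 4) (refl Nat 4) (refl Nat 4)
observation: the term reaches its normal form after 2 normal-order steps.


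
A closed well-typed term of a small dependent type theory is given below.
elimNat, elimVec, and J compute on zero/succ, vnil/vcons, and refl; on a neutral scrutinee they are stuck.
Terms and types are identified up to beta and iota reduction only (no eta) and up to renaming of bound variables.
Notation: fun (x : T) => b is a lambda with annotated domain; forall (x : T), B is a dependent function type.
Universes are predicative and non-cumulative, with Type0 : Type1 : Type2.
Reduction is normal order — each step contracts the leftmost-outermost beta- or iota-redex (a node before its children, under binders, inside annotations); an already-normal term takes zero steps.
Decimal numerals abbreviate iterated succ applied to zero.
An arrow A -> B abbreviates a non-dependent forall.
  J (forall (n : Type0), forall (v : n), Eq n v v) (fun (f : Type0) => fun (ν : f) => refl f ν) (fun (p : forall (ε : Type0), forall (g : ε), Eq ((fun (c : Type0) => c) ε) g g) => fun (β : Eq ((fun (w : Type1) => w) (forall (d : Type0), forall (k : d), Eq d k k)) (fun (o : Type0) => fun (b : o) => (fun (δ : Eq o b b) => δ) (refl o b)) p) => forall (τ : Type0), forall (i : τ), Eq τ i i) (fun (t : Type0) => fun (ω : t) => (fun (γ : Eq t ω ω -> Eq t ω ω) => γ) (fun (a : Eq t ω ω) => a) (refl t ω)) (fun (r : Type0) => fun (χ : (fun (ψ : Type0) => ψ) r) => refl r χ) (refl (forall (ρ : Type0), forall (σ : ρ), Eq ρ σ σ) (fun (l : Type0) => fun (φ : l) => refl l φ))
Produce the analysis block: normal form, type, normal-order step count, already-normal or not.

reduced normal form:
  fun (n : Type0) => fun (v : n) => refl n v
the term's type:
  forall (n : Type0), forall (v : n), Eq n v v
normal-order step count: 3
started in normal form: no
first contracted redex: a J iota-redex


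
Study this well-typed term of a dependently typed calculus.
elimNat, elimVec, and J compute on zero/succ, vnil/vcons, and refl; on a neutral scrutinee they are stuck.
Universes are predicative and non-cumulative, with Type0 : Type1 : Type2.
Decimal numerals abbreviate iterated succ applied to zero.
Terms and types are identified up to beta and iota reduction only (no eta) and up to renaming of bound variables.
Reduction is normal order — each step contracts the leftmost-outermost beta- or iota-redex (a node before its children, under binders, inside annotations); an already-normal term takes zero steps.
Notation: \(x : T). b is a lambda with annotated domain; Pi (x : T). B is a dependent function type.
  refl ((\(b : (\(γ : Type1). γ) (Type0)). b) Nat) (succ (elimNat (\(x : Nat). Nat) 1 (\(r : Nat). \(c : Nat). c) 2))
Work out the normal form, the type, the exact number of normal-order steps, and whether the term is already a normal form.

normal form:
  refl Nat 2
the term's type:
  Eq Nat 2 2
steps to reach normal form (normal order): 8
term was already normal: no
first redex: a beta-redex


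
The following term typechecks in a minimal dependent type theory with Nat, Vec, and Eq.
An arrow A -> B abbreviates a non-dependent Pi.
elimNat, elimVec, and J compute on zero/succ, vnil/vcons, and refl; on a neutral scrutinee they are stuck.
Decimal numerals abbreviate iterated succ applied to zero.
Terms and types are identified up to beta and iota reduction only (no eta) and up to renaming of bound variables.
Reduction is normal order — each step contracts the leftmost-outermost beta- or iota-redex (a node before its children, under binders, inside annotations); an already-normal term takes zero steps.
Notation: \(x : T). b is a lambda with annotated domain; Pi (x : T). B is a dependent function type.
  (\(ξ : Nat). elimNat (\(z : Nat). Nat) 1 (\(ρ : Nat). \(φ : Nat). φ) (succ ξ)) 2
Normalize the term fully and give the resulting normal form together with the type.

normal form:
  1
type:
  Nat
observation: contracting a beta-redex first, the term normalizes in 11 steps.


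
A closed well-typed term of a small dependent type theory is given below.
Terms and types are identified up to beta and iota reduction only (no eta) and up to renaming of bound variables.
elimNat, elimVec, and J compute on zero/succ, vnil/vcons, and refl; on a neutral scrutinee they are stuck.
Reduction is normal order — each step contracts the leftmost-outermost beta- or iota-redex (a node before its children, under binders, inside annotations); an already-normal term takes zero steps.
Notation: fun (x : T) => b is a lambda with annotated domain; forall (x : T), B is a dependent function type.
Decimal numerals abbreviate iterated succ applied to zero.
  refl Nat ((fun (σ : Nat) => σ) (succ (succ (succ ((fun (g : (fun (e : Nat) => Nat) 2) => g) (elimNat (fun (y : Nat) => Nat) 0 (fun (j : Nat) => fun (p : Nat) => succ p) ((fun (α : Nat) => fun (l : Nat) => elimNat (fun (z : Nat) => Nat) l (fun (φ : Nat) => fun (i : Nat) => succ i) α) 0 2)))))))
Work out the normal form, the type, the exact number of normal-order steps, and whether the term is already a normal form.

normal form:
  refl Nat 5
inferred type:
  Eq Nat 5 5
normal-order step count: 12
started in normal form: no
first contracted redex: a beta-redex


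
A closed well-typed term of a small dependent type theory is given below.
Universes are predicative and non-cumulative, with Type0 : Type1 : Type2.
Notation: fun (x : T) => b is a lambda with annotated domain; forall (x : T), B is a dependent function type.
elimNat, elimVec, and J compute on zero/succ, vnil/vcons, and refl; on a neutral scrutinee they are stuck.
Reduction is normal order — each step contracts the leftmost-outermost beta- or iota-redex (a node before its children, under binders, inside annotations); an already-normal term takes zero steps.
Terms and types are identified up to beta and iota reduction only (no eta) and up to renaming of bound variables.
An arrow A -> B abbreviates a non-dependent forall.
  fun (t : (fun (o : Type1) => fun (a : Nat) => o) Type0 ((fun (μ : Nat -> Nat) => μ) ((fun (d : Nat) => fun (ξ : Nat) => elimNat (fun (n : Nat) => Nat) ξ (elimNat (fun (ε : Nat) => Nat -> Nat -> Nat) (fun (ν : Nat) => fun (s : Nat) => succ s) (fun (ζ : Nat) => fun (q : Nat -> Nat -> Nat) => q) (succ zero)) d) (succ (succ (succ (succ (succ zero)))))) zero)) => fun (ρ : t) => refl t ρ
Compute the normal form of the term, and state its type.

reduced normal form:
  fun (t : Type0) => fun (o : t) => refl t o
inferred type:
  forall (t : Type0), forall (o : t), Eq t o o
observation: contracting a beta-redex first, the term normalizes in 2 steps.
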